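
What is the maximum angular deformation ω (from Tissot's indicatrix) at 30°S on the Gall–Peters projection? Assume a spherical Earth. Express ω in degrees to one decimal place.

23.1°

Gall–Peters is a cylindrical equal-area projection with standard parallels at ±45°. A cylindrical equal-area projection with standard parallel φ₀ has meridian scale h = cos φ / cos φ₀ and parallel scale k = cos φ₀ / cos φ (so areas are preserved, h·k = 1).
At 30°: h = 1.225, k = 0.8165; principal scales a = 1.225, b = 0.8165.
sin(ω/2) = (a − b)/(a + b) = 0.4082/2.041 = 0.2000, so ω = 2 arcsin(0.2000) ≈ 23.1°.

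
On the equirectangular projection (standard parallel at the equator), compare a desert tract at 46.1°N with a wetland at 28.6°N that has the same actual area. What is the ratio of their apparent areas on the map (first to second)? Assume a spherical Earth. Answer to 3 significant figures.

For the equirectangular projection with φ₀ = 0 (plate carrée), h = 1 along meridians and k = sec φ along parallels.
Areal scale at 46.1°: h·k = 1.000 × 1.442 = 1.442.
Areal scale at 28.6°: h·k = 1.000 × 1.139 = 1.139.
Ratio = 1.442/1.139 ≈ 1.27.

1.27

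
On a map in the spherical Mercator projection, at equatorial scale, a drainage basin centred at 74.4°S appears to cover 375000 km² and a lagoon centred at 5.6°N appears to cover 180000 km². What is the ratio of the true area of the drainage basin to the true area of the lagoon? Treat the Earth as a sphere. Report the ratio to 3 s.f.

0.152

Mercator's areal exaggeration is sec²φ; hence true area = (apparent area) · cos²φ.
True area of drainage basin: 375000 × cos²(74.4°) = 375000 × 0.07232 = 27120 km².
True area of lagoon: 180000 × cos²(5.6°) = 180000 × 0.9905 = 178300 km².
Ratio = 27120 / 178300 ≈ 0.152.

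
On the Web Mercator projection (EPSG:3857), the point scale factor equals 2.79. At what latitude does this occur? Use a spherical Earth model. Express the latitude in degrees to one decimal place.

Mercator scale is k = sec φ = 1/cos φ.
1/cos φ = 2.79  ⇒  cos φ = 0.3584  ⇒  φ = arccos(0.3584) ≈ 69.0°.

69.0°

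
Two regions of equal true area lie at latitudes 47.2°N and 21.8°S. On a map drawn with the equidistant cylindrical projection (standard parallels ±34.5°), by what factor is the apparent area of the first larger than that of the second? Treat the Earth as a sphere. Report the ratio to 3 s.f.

With standard parallel φ₀ = 34.5°, the equirectangular projection gives x = Rλ cos φ₀, y = Rφ, so h = 1 and k = cos 34.5° / cos φ.
Areal scale at 47.2°: h·k = 1.000 × 1.213 = 1.213.
Areal scale at 21.8°: h·k = 1.000 × 0.8876 = 0.8876.
Ratio = 1.213/0.8876 ≈ 1.37.

1.37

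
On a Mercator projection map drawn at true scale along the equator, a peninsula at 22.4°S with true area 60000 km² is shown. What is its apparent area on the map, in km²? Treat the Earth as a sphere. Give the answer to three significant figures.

Mercator is conformal, so the point scale is isotropic: h = k = sec φ = 1/cos φ.
Areal scale = k² = sec²φ = 1/cos²(22.4°) = 1/0.9245² = 1.170.
Apparent area = 60000 × 1.170 ≈ 70200 km².

70200 km²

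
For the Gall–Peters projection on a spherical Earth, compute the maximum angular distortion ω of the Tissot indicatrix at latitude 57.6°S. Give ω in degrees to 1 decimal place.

31.4°

Gall–Peters is a cylindrical equal-area projection with standard parallels at ±45°. For cylindrical equal-area with standard parallel φ₀, h = cos φ / cos φ₀ and k = cos φ₀ / cos φ, so h·k = 1.
At 57.6°: h = 0.7578, k = 1.320; principal scales a = 1.320, b = 0.7578.
sin(ω/2) = (a − b)/(a + b) = 0.5619/2.077 = 0.2705, so ω = 2 arcsin(0.2705) ≈ 31.4°.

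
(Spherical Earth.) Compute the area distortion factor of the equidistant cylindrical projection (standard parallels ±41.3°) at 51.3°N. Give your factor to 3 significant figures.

With standard parallel φ₀ = 41.3°, the equirectangular projection gives x = Rλ cos φ₀, y = Rφ, so h = 1 and k = cos 41.3° / cos φ.
Areal scale = h·k = 1 × cos φ₀ / cos φ; at 51.3°, h = 1.000, k = 1.202, so h·k = 1.202.

1.20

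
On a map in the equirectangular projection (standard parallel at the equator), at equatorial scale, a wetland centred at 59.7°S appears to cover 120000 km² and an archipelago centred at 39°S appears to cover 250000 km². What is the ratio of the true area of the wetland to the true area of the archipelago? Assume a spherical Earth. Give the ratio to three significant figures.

On the plate carrée, areal scale = h·k = 1 × sec φ, so true area = apparent × cos φ.
True area of wetland: 120000 × cos(59.7°) = 120000 × 0.5045 = 60540 km².
True area of archipelago: 250000 × cos(39°) = 250000 × 0.7771 = 194300 km².
Ratio = 60540 / 194300 ≈ 0.312.

0.312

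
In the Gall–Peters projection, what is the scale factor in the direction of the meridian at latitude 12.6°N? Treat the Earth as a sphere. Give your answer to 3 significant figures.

Gall–Peters is a cylindrical equal-area projection with standard parallels at ±45°. Cylindrical equal-area (φ₀ = 45°): h = cos φ / cos 45° along meridians, k = cos 45° / cos φ along parallels; h·k = 1.
h = cos 12.6° / cos 45° = 0.9759/0.7071 = 1.380.

1.38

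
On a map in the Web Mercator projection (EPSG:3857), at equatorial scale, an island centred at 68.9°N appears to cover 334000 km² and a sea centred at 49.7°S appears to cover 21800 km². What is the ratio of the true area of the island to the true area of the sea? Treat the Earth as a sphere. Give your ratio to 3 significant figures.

Mercator's areal exaggeration is sec²φ; hence true area = (apparent area) · cos²φ.
True area of island: 334000 × cos²(68.9°) = 334000 × 0.1296 = 43290 km².
True area of sea: 21800 × cos²(49.7°) = 21800 × 0.4183 = 9120 km².
Ratio = 43290 / 9120 ≈ 4.75.

4.75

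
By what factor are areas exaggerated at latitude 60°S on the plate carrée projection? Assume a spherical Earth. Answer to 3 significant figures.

2.00

Plate carrée maps x = Rλ, y = Rφ. The meridian scale is h = 1 and the parallel scale is k = 1/cos φ = sec φ.
Areal scale = h·k = 1 × sec φ; at 60°, h = 1.000, k = 2.000, so h·k = 2.000.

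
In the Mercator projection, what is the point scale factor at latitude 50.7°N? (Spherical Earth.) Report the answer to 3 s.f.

The Mercator projection is conformal; its linear scale factor is the same in every direction and equals sec φ = 1/cos φ.
k = 1/cos 50.7° = 1/0.6334 = 1.579.

1.58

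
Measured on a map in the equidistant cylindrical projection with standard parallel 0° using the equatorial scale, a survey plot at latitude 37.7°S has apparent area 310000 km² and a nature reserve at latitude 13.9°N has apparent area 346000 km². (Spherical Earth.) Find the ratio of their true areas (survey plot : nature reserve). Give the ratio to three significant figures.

0.730

Plate carrée has h = 1 and k = sec φ, giving areal scale sec φ; true area = (apparent area) · cos φ.
True area of survey plot: 310000 × cos(37.7°) = 310000 × 0.7912 = 245300 km².
True area of nature reserve: 346000 × cos(13.9°) = 346000 × 0.9707 = 335900 km².
Ratio = 245300 / 335900 ≈ 0.730.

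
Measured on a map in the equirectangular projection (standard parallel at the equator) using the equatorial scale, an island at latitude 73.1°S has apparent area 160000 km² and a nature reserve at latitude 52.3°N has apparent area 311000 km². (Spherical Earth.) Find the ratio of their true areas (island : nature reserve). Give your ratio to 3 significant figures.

Plate carrée has h = 1 and k = sec φ, giving areal scale sec φ; true area = (apparent area) · cos φ.
True area of island: 160000 × cos(73.1°) = 160000 × 0.2907 = 46510 km².
True area of nature reserve: 311000 × cos(52.3°) = 311000 × 0.6115 = 190200 km².
Ratio = 46510 / 190200 ≈ 0.245.

0.245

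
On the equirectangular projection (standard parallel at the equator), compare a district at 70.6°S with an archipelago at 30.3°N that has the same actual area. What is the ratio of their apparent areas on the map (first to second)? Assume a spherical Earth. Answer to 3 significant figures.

In the plate carrée (x = Rλ, y = Rφ), meridians are true-scale (h = 1) and parallels are stretched by k = sec φ.
Areal scale at 70.6°: h·k = 1.000 × 3.011 = 3.011.
Areal scale at 30.3°: h·k = 1.000 × 1.158 = 1.158.
Ratio = 3.011/1.158 ≈ 2.60.

2.60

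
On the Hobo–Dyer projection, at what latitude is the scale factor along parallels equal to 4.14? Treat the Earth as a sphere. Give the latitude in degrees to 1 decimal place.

79.0°

The Hobo–Dyer projection is cylindrical equal-area with φ₀ = 37.5°. Cylindrical equal-area (φ₀ = 37.5°): h = cos φ / cos 37.5° along meridians, k = cos 37.5° / cos φ along parallels; h·k = 1.
k = cos φ₀ / cos φ = 4.14  ⇒  cos φ = cos 37.5° / 4.14 = 0.1916.
φ = arccos(0.1916) ≈ 79.0°.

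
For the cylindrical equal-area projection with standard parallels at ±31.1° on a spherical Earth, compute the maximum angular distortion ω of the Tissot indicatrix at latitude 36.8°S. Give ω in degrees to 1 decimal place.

A cylindrical equal-area projection with standard parallel φ₀ has meridian scale h = cos φ / cos φ₀ and parallel scale k = cos φ₀ / cos φ (so areas are preserved, h·k = 1).
At 36.8°: h = 0.9351, k = 1.069; principal scales a = 1.069, b = 0.9351.
sin(ω/2) = (a − b)/(a + b) = 0.1342/2.004 = 0.06696, so ω = 2 arcsin(0.06696) ≈ 7.7°.

7.7°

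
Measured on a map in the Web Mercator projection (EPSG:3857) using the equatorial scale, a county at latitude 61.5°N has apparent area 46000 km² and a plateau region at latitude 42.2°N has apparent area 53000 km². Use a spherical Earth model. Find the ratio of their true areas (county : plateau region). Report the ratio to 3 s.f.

0.360

On Mercator the areal scale is sec²φ, so true area = apparent × cos²φ.
True area of county: 46000 × cos²(61.5°) = 46000 × 0.2277 = 10470 km².
True area of plateau region: 53000 × cos²(42.2°) = 53000 × 0.5488 = 29090 km².
Ratio = 10470 / 29090 ≈ 0.360.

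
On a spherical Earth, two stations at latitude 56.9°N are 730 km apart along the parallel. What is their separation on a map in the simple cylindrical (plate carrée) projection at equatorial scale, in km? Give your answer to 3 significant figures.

1340 km

In the plate carrée (x = Rλ, y = Rφ), meridians are true-scale (h = 1) and parallels are stretched by k = sec φ.
Along the parallel, k = sec 56.9° = 1/0.5461 = 1.831.
Map distance = 730 × 1.831 ≈ 1340 km.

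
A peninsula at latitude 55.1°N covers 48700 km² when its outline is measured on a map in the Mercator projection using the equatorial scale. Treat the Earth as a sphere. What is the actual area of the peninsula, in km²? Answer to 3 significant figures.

15900 km²

Mercator is conformal, so the point scale is isotropic: h = k = sec φ = 1/cos φ.
Areal scale = k² = sec²φ = 1/cos²(55.1°) = 1/0.5721² = 3.055.
True area = apparent / (areal scale) = 48700 / 3.055 ≈ 15900 km².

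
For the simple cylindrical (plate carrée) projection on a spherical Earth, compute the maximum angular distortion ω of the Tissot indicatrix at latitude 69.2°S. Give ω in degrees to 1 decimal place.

In the plate carrée (x = Rλ, y = Rφ), meridians are true-scale (h = 1) and parallels are stretched by k = sec φ.
At 69.2°: h = 1.000, k = 2.816; principal scales a = 2.816, b = 1.000.
sin(ω/2) = (a − b)/(a + b) = 1.816/3.816 = 0.4759, so ω = 2 arcsin(0.4759) ≈ 56.8°.

56.8°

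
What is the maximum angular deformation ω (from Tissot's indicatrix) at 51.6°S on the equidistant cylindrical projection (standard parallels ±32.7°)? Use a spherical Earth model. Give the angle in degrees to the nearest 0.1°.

In the equirectangular projection with standard parallel φ₀ = 32.7° (x = Rλ cos φ₀, y = Rφ), meridians are true-scale (h = 1) and the parallel scale is k = cos φ₀ / cos φ.
At 51.6°: h = 1.000, k = 1.355; principal scales a = 1.355, b = 1.000.
sin(ω/2) = (a − b)/(a + b) = 0.3548/2.355 = 0.1507, so ω = 2 arcsin(0.1507) ≈ 17.3°.

17.3°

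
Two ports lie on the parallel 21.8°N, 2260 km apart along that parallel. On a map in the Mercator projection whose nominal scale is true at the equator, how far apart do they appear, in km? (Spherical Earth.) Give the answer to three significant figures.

For Mercator, h = k = sec φ (a conformal cylindrical projection has a single point scale, 1/cos φ).
Along the parallel, k = sec 21.8° = 1/0.9285 = 1.077.
Map distance = 2260 × 1.077 ≈ 2430 km.

2430 km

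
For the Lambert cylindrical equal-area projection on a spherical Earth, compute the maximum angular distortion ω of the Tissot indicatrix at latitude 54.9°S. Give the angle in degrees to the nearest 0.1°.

The Lambert cylindrical equal-area projection is the cylindrical equal-area projection with its standard parallel at the equator (φ₀ = 0). Cylindrical equal-area (φ₀ = 0°): h = cos φ / cos 0° along meridians, k = cos 0° / cos φ along parallels; h·k = 1.
At 54.9°: h = 0.5750, k = 1.739; principal scales a = 1.739, b = 0.5750.
sin(ω/2) = (a − b)/(a + b) = 1.164/2.314 = 0.5030, so ω = 2 arcsin(0.5030) ≈ 60.4°.

60.4°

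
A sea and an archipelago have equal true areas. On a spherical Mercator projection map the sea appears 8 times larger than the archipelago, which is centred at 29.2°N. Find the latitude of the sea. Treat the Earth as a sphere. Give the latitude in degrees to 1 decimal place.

72.0°

For equal true areas on Mercator, apparent areas scale as sec²φ, so the ratio is cos²φ₂ / cos²φ₁.
cos²φ₂ / cos²φ₁ = 8  ⇒  cos φ₁ = cos 29.2° / √8 = 0.8729/2.828 = 0.3086.
φ₁ = arccos(0.3086) ≈ 72.0°.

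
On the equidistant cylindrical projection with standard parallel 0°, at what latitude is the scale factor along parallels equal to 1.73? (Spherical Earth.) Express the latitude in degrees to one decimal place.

54.7°

Plate carrée: h = 1, k = sec φ along parallels.
sec φ = 1.73  ⇒  cos φ = 0.5780  ⇒  φ ≈ 54.7°.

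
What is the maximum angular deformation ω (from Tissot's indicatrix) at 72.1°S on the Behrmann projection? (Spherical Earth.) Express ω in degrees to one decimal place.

The Behrmann projection is cylindrical equal-area with φ₀ = 30°. For cylindrical equal-area with standard parallel φ₀, h = cos φ / cos φ₀ and k = cos φ₀ / cos φ, so h·k = 1.
At 72.1°: h = 0.3549, k = 2.818; principal scales a = 2.818, b = 0.3549.
sin(ω/2) = (a − b)/(a + b) = 2.463/3.173 = 0.7763, so ω = 2 arcsin(0.7763) ≈ 101.8°.

101.8°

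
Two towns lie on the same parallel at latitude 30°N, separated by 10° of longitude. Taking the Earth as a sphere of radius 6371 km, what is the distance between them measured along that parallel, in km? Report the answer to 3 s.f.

Arc length along a parallel = R cos φ · Δλ (with Δλ in radians).
= 6371 × cos 30° × (10° × π/180) = 6371 × 0.8660 × 0.1745 ≈ 963 km.

963 km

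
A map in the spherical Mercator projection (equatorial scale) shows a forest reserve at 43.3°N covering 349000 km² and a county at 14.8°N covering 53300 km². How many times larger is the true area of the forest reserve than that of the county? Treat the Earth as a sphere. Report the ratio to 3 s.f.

On Mercator the areal scale is sec²φ, so true area = apparent × cos²φ.
True area of forest reserve: 349000 × cos²(43.3°) = 349000 × 0.5297 = 184800 km².
True area of county: 53300 × cos²(14.8°) = 53300 × 0.9347 = 49820 km².
Ratio = 184800 / 49820 ≈ 3.71.

3.71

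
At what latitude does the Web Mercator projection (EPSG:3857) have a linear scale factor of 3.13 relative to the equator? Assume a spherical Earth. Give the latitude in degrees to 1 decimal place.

71.4°

Mercator scale is k = sec φ = 1/cos φ.
1/cos φ = 3.13  ⇒  cos φ = 0.3195  ⇒  φ = arccos(0.3195) ≈ 71.4°.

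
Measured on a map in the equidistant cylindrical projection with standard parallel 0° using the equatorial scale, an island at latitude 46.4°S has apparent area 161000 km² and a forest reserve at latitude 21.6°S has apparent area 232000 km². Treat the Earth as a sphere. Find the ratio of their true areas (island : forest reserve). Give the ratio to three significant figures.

0.515

On the plate carrée, areal scale = h·k = 1 × sec φ, so true area = apparent × cos φ.
True area of island: 161000 × cos(46.4°) = 161000 × 0.6896 = 111000 km².
True area of forest reserve: 232000 × cos(21.6°) = 232000 × 0.9298 = 215700 km².
Ratio = 111000 / 215700 ≈ 0.515.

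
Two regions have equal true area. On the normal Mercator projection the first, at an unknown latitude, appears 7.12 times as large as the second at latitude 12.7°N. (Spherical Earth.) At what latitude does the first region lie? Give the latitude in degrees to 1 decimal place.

On Mercator, (apparent₁)/(apparent₂) = sec²φ₁ / sec²φ₂ when true areas are equal.
cos²φ₂ / cos²φ₁ = 7.12  ⇒  cos φ₁ = cos 12.7° / √7.12 = 0.9755/2.668 = 0.3656.
φ₁ = arccos(0.3656) ≈ 68.6°.

68.6°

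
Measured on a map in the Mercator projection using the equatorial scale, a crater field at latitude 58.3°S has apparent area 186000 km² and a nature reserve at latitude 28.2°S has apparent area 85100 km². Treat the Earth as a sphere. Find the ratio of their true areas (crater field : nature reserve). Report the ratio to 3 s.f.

0.777

Since Mercator area scale is 1/cos²φ, the true area equals the apparent area multiplied by cos²φ.
True area of crater field: 186000 × cos²(58.3°) = 186000 × 0.2761 = 51360 km².
True area of nature reserve: 85100 × cos²(28.2°) = 85100 × 0.7767 = 66100 km².
Ratio = 51360 / 66100 ≈ 0.777.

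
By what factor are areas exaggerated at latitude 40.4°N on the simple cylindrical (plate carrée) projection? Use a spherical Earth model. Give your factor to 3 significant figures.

Plate carrée maps x = Rλ, y = Rφ. The meridian scale is h = 1 and the parallel scale is k = 1/cos φ = sec φ.
Areal scale = h·k = 1 × sec φ; at 40.4°, h = 1.000, k = 1.313, so h·k = 1.313.

1.31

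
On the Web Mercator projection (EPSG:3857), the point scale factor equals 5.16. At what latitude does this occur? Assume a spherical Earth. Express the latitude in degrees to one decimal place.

78.8°

Mercator scale is k = sec φ = 1/cos φ.
1/cos φ = 5.16  ⇒  cos φ = 0.1938  ⇒  φ = arccos(0.1938) ≈ 78.8°.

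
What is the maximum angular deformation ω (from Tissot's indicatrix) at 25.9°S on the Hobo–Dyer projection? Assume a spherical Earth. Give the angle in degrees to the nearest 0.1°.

The Hobo–Dyer projection is cylindrical equal-area with φ₀ = 37.5°. A cylindrical equal-area projection with standard parallel φ₀ has meridian scale h = cos φ / cos φ₀ and parallel scale k = cos φ₀ / cos φ (so areas are preserved, h·k = 1).
At 25.9°: h = 1.134, k = 0.8819; principal scales a = 1.134, b = 0.8819.
sin(ω/2) = (a − b)/(a + b) = 0.2519/2.016 = 0.1250, so ω = 2 arcsin(0.1250) ≈ 14.4°.

14.4°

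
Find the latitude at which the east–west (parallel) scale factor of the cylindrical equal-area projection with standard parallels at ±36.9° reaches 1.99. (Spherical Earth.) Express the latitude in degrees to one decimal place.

66.3°

A cylindrical equal-area projection with standard parallel φ₀ has meridian scale h = cos φ / cos φ₀ and parallel scale k = cos φ₀ / cos φ (so areas are preserved, h·k = 1).
k = cos φ₀ / cos φ = 1.99  ⇒  cos φ = cos 36.9° / 1.99 = 0.4019.
φ = arccos(0.4019) ≈ 66.3°.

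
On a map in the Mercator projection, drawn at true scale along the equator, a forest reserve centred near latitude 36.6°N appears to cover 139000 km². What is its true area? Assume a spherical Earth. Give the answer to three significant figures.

89600 km²

The Mercator projection is conformal; its linear scale factor is the same in every direction and equals sec φ = 1/cos φ.
Areal scale = k² = sec²φ = 1/cos²(36.6°) = 1/0.8028² = 1.552.
True area = apparent / (areal scale) = 139000 / 1.552 ≈ 89600 km².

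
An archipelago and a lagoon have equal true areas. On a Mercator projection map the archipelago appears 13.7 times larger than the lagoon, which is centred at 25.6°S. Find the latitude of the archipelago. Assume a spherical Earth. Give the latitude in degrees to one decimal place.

75.9°

On Mercator, (apparent₁)/(apparent₂) = sec²φ₁ / sec²φ₂ when true areas are equal.
cos²φ₂ / cos²φ₁ = 13.7  ⇒  cos φ₁ = cos 25.6° / √13.7 = 0.9018/3.701 = 0.2436.
φ₁ = arccos(0.2436) ≈ 75.9°.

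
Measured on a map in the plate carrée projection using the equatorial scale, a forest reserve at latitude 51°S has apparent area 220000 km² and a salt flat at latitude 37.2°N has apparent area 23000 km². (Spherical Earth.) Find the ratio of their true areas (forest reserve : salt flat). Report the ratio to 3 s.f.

Plate carrée has h = 1 and k = sec φ, giving areal scale sec φ; true area = (apparent area) · cos φ.
True area of forest reserve: 220000 × cos(51°) = 220000 × 0.6293 = 138500 km².
True area of salt flat: 23000 × cos(37.2°) = 23000 × 0.7965 = 18320 km².
Ratio = 138500 / 18320 ≈ 7.56.

7.56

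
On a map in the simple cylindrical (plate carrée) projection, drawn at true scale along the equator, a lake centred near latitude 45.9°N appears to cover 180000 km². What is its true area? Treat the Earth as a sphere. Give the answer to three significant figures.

Plate carrée maps x = Rλ, y = Rφ. The meridian scale is h = 1 and the parallel scale is k = 1/cos φ = sec φ.
Areal scale = h·k = 1 × sec φ; at 45.9°, h = 1.000, k = 1.437, so h·k = 1.437.
True area = apparent / (areal scale) = 180000 / 1.437 ≈ 125000 km².

125000 km²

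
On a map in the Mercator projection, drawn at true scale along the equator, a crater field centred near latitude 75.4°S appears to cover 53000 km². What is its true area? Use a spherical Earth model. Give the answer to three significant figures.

The Mercator projection is conformal; its linear scale factor is the same in every direction and equals sec φ = 1/cos φ.
Areal scale = k² = sec²φ = 1/cos²(75.4°) = 1/0.2521² = 15.74.
True area = apparent / (areal scale) = 53000 / 15.74 ≈ 3370 km².

3370 km²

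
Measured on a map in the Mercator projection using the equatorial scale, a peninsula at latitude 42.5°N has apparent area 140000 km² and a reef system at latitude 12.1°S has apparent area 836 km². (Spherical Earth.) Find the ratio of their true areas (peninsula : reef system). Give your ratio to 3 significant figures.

On Mercator the areal scale is sec²φ, so true area = apparent × cos²φ.
True area of peninsula: 140000 × cos²(42.5°) = 140000 × 0.5436 = 76100 km².
True area of reef system: 836 × cos²(12.1°) = 836 × 0.9561 = 799.3 km².
Ratio = 76100 / 799.3 ≈ 95.2.

95.2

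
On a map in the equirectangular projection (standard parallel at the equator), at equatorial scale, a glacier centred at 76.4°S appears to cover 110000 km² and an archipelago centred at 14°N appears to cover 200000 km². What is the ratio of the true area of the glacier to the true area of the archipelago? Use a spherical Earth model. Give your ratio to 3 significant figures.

On the plate carrée, areal scale = h·k = 1 × sec φ, so true area = apparent × cos φ.
True area of glacier: 110000 × cos(76.4°) = 110000 × 0.2351 = 25870 km².
True area of archipelago: 200000 × cos(14°) = 200000 × 0.9703 = 194100 km².
Ratio = 25870 / 194100 ≈ 0.133.

0.133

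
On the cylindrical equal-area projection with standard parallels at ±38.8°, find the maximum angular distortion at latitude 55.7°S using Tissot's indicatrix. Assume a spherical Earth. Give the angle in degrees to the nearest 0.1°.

36.5°

A cylindrical equal-area projection with standard parallel φ₀ has meridian scale h = cos φ / cos φ₀ and parallel scale k = cos φ₀ / cos φ (so areas are preserved, h·k = 1).
At 55.7°: h = 0.7231, k = 1.383; principal scales a = 1.383, b = 0.7231.
sin(ω/2) = (a − b)/(a + b) = 0.6599/2.106 = 0.3133, so ω = 2 arcsin(0.3133) ≈ 36.5°.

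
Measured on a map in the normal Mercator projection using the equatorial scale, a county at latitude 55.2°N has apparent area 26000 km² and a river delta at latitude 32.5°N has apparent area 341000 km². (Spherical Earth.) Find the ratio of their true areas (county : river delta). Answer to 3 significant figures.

Mercator's areal exaggeration is sec²φ; hence true area = (apparent area) · cos²φ.
True area of county: 26000 × cos²(55.2°) = 26000 × 0.3257 = 8469 km².
True area of river delta: 341000 × cos²(32.5°) = 341000 × 0.7113 = 242600 km².
Ratio = 8469 / 242600 ≈ 0.0349.

0.0349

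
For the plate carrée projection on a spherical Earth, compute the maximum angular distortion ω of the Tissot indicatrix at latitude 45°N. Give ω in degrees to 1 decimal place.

19.8°

In the plate carrée (x = Rλ, y = Rφ), meridians are true-scale (h = 1) and parallels are stretched by k = sec φ.
At 45°: h = 1.000, k = 1.414; principal scales a = 1.414, b = 1.000.
sin(ω/2) = (a − b)/(a + b) = 0.4142/2.414 = 0.1716, so ω = 2 arcsin(0.1716) ≈ 19.8°.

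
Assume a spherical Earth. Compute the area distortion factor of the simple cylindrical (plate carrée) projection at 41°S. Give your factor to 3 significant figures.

In the plate carrée (x = Rλ, y = Rφ), meridians are true-scale (h = 1) and parallels are stretched by k = sec φ.
Areal scale = h·k = 1 × sec φ; at 41°, h = 1.000, k = 1.325, so h·k = 1.325.

1.33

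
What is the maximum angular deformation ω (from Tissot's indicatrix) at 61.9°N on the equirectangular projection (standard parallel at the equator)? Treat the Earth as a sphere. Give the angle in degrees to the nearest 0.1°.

42.2°

In the plate carrée (x = Rλ, y = Rφ), meridians are true-scale (h = 1) and parallels are stretched by k = sec φ.
At 61.9°: h = 1.000, k = 2.123; principal scales a = 2.123, b = 1.000.
sin(ω/2) = (a − b)/(a + b) = 1.123/3.123 = 0.3596, so ω = 2 arcsin(0.3596) ≈ 42.2°.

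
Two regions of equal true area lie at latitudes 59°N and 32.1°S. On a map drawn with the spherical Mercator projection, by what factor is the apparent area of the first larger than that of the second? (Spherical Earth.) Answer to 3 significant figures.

2.71

On Mercator, area is exaggerated by sec²φ = 1/cos²φ.
At 59°: sec²(59°) = 1/0.5150² = 3.770.
At 32.1°: sec²(32.1°) = 1/0.8471² = 1.394.
Ratio = 3.770/1.394 = cos²(32.1°)/cos²(59°) ≈ 2.71.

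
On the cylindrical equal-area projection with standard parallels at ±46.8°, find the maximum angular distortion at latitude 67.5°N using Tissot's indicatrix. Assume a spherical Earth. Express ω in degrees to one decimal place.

A cylindrical equal-area projection with standard parallel φ₀ has meridian scale h = cos φ / cos φ₀ and parallel scale k = cos φ₀ / cos φ (so areas are preserved, h·k = 1).
At 67.5°: h = 0.5590, k = 1.789; principal scales a = 1.789, b = 0.5590.
sin(ω/2) = (a − b)/(a + b) = 1.230/2.348 = 0.5238, so ω = 2 arcsin(0.5238) ≈ 63.2°.

63.2°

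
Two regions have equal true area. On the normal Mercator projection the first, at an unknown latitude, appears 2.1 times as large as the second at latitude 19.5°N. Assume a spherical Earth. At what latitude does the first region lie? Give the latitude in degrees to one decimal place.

49.4°

On Mercator, (apparent₁)/(apparent₂) = sec²φ₁ / sec²φ₂ when true areas are equal.
cos²φ₂ / cos²φ₁ = 2.1  ⇒  cos φ₁ = cos 19.5° / √2.1 = 0.9426/1.449 = 0.6505.
φ₁ = arccos(0.6505) ≈ 49.4°.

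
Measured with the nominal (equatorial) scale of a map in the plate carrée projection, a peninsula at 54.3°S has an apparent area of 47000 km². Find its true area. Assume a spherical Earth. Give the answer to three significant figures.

27400 km²

Plate carrée maps x = Rλ, y = Rφ. The meridian scale is h = 1 and the parallel scale is k = 1/cos φ = sec φ.
Areal scale = h·k = 1 × sec φ; at 54.3°, h = 1.000, k = 1.714, so h·k = 1.714.
True area = apparent / (areal scale) = 47000 / 1.714 ≈ 27400 km².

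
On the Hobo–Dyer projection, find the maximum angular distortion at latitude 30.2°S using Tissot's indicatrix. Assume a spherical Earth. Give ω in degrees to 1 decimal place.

9.8°

The Hobo–Dyer projection is cylindrical equal-area with φ₀ = 37.5°. For cylindrical equal-area with standard parallel φ₀, h = cos φ / cos φ₀ and k = cos φ₀ / cos φ, so h·k = 1.
At 30.2°: h = 1.089, k = 0.9179; principal scales a = 1.089, b = 0.9179.
sin(ω/2) = (a − b)/(a + b) = 0.1715/2.007 = 0.08541, so ω = 2 arcsin(0.08541) ≈ 9.8°.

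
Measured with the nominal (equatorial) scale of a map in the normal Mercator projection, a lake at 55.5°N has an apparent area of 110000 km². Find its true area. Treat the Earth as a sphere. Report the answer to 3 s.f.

35300 km²

The Mercator projection is conformal; its linear scale factor is the same in every direction and equals sec φ = 1/cos φ.
Areal scale = k² = sec²φ = 1/cos²(55.5°) = 1/0.5664² = 3.117.
True area = apparent / (areal scale) = 110000 / 3.117 ≈ 35300 km².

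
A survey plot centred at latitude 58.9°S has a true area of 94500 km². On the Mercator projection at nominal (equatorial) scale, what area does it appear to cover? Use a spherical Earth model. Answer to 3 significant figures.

For Mercator, h = k = sec φ (a conformal cylindrical projection has a single point scale, 1/cos φ).
Areal scale = k² = sec²φ = 1/cos²(58.9°) = 1/0.5165² = 3.748.
Apparent area = 94500 × 3.748 ≈ 354000 km².

354000 km²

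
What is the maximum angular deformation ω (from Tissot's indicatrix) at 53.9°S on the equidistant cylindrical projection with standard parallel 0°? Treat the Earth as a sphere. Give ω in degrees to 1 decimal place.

30.0°

For the equirectangular projection with φ₀ = 0 (plate carrée), h = 1 along meridians and k = sec φ along parallels.
At 53.9°: h = 1.000, k = 1.697; principal scales a = 1.697, b = 1.000.
sin(ω/2) = (a − b)/(a + b) = 0.6972/2.697 = 0.2585, so ω = 2 arcsin(0.2585) ≈ 30.0°.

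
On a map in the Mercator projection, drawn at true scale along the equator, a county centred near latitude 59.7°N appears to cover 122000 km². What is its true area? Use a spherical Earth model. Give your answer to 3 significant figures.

31100 km²

Mercator is conformal, so the point scale is isotropic: h = k = sec φ = 1/cos φ.
Areal scale = k² = sec²φ = 1/cos²(59.7°) = 1/0.5045² = 3.929.
True area = apparent / (areal scale) = 122000 / 3.929 ≈ 31100 km².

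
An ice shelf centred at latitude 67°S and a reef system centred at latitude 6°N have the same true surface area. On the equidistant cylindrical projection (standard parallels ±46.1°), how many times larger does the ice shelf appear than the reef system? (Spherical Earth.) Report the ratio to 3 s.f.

The equidistant cylindrical projection with φ₀ = 46.1° has h = 1 (meridians true) and k = cos φ₀ / cos φ along parallels.
Areal scale at 67°: h·k = 1.000 × 1.775 = 1.775.
Areal scale at 6°: h·k = 1.000 × 0.6972 = 0.6972.
Ratio = 1.775/0.6972 ≈ 2.55.

2.55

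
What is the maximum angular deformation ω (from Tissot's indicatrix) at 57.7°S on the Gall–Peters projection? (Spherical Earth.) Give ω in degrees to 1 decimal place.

Gall–Peters is a cylindrical equal-area projection with standard parallels at ±45°. A cylindrical equal-area projection with standard parallel φ₀ has meridian scale h = cos φ / cos φ₀ and parallel scale k = cos φ₀ / cos φ (so areas are preserved, h·k = 1).
At 57.7°: h = 0.7557, k = 1.323; principal scales a = 1.323, b = 0.7557.
sin(ω/2) = (a − b)/(a + b) = 0.5676/2.079 = 0.2730, so ω = 2 arcsin(0.2730) ≈ 31.7°.

31.7°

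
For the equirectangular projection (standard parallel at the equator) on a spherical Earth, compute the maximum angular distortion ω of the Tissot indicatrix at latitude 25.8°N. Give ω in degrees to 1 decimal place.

6.0°

Plate carrée maps x = Rλ, y = Rφ. The meridian scale is h = 1 and the parallel scale is k = 1/cos φ = sec φ.
At 25.8°: h = 1.000, k = 1.111; principal scales a = 1.111, b = 1.000.
sin(ω/2) = (a − b)/(a + b) = 0.1107/2.111 = 0.05246, so ω = 2 arcsin(0.05246) ≈ 6.0°.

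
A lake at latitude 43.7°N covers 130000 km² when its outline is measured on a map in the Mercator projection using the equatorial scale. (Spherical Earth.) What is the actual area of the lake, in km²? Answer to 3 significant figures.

67900 km²

Mercator is conformal, so the point scale is isotropic: h = k = sec φ = 1/cos φ.
Areal scale = k² = sec²φ = 1/cos²(43.7°) = 1/0.7230² = 1.913.
True area = apparent / (areal scale) = 130000 / 1.913 ≈ 67900 km².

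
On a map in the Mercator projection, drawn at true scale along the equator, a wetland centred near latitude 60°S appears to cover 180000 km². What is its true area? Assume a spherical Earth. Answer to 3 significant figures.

Mercator is conformal, so the point scale is isotropic: h = k = sec φ = 1/cos φ.
Areal scale = k² = sec²φ = 1/cos²(60°) = 1/0.5000² = 4.000.
True area = apparent / (areal scale) = 180000 / 4.000 ≈ 45000 km².

45000 km²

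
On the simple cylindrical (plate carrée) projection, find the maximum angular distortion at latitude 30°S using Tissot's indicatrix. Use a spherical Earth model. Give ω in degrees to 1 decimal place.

Plate carrée maps x = Rλ, y = Rφ. The meridian scale is h = 1 and the parallel scale is k = 1/cos φ = sec φ.
At 30°: h = 1.000, k = 1.155; principal scales a = 1.155, b = 1.000.
sin(ω/2) = (a − b)/(a + b) = 0.1547/2.155 = 0.07180, so ω = 2 arcsin(0.07180) ≈ 8.2°.

8.2°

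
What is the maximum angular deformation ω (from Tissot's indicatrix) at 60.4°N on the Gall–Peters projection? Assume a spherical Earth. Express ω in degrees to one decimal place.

40.3°

The Gall–Peters projection is cylindrical equal-area with φ₀ = 45°. A cylindrical equal-area projection with standard parallel φ₀ has meridian scale h = cos φ / cos φ₀ and parallel scale k = cos φ₀ / cos φ (so areas are preserved, h·k = 1).
At 60.4°: h = 0.6985, k = 1.432; principal scales a = 1.432, b = 0.6985.
sin(ω/2) = (a − b)/(a + b) = 0.7330/2.130 = 0.3441, so ω = 2 arcsin(0.3441) ≈ 40.3°.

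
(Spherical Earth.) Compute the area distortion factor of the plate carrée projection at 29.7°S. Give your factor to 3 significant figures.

1.15

In the plate carrée (x = Rλ, y = Rφ), meridians are true-scale (h = 1) and parallels are stretched by k = sec φ.
Areal scale = h·k = 1 × sec φ; at 29.7°, h = 1.000, k = 1.151, so h·k = 1.151.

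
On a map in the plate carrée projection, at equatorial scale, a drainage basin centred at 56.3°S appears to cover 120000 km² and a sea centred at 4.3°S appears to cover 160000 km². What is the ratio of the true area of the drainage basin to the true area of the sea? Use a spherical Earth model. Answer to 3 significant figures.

Plate carrée has h = 1 and k = sec φ, giving areal scale sec φ; true area = (apparent area) · cos φ.
True area of drainage basin: 120000 × cos(56.3°) = 120000 × 0.5548 = 66580 km².
True area of sea: 160000 × cos(4.3°) = 160000 × 0.9972 = 159500 km².
Ratio = 66580 / 159500 ≈ 0.417.

0.417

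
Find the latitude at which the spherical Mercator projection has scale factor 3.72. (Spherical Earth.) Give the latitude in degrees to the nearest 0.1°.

74.4°

Mercator scale is k = sec φ = 1/cos φ.
1/cos φ = 3.72  ⇒  cos φ = 0.2688  ⇒  φ = arccos(0.2688) ≈ 74.4°.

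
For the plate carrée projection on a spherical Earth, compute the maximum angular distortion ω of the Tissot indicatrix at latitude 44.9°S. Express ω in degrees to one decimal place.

19.7°

Plate carrée maps x = Rλ, y = Rφ. The meridian scale is h = 1 and the parallel scale is k = 1/cos φ = sec φ.
At 44.9°: h = 1.000, k = 1.412; principal scales a = 1.412, b = 1.000.
sin(ω/2) = (a − b)/(a + b) = 0.4118/2.412 = 0.1707, so ω = 2 arcsin(0.1707) ≈ 19.7°.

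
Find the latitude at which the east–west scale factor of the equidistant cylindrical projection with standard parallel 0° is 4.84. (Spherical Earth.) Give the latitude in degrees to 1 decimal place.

Plate carrée: h = 1, k = sec φ along parallels.
sec φ = 4.84  ⇒  cos φ = 0.2066  ⇒  φ ≈ 78.1°.

78.1°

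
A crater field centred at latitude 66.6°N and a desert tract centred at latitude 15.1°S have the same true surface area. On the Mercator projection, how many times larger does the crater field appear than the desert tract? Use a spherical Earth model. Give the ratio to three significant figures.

5.91

Mercator areal scale is sec²φ.
At 66.6°: sec²(66.6°) = 1/0.3971² = 6.340.
At 15.1°: sec²(15.1°) = 1/0.9655² = 1.073.
Ratio = 6.340/1.073 = cos²(15.1°)/cos²(66.6°) ≈ 5.91.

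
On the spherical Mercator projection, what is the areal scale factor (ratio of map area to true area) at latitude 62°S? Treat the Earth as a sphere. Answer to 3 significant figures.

4.54

Mercator is conformal, so the point scale is isotropic: h = k = sec φ = 1/cos φ.
Areal scale = k² = sec²φ = 1/cos²(62°) = 1/0.4695² = 4.537.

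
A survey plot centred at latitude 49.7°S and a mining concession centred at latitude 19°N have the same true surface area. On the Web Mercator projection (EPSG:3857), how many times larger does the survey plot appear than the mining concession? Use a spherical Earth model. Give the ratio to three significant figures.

2.14

On Mercator, area is exaggerated by sec²φ = 1/cos²φ.
At 49.7°: sec²(49.7°) = 1/0.6468² = 2.390.
At 19°: sec²(19°) = 1/0.9455² = 1.119.
Ratio = 2.390/1.119 = cos²(19°)/cos²(49.7°) ≈ 2.14.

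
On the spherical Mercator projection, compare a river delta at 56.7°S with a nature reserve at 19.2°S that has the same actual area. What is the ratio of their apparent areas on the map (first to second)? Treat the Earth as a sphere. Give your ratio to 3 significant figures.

On Mercator, area is exaggerated by sec²φ = 1/cos²φ.
At 56.7°: sec²(56.7°) = 1/0.5490² = 3.318.
At 19.2°: sec²(19.2°) = 1/0.9444² = 1.121.
Ratio = 3.318/1.121 = cos²(19.2°)/cos²(56.7°) ≈ 2.96.

2.96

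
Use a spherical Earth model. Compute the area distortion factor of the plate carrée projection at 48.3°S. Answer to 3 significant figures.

Plate carrée maps x = Rλ, y = Rφ. The meridian scale is h = 1 and the parallel scale is k = 1/cos φ = sec φ.
Areal scale = h·k = 1 × sec φ; at 48.3°, h = 1.000, k = 1.503, so h·k = 1.503.

1.50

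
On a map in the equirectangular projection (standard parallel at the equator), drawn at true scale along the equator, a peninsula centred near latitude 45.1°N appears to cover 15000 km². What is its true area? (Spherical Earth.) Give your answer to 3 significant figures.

In the plate carrée (x = Rλ, y = Rφ), meridians are true-scale (h = 1) and parallels are stretched by k = sec φ.
Areal scale = h·k = 1 × sec φ; at 45.1°, h = 1.000, k = 1.417, so h·k = 1.417.
True area = apparent / (areal scale) = 15000 / 1.417 ≈ 10600 km².

10600 km²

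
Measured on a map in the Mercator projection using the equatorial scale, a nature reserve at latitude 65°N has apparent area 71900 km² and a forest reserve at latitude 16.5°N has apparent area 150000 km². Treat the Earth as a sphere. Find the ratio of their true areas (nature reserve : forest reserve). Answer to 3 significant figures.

Mercator's areal exaggeration is sec²φ; hence true area = (apparent area) · cos²φ.
True area of nature reserve: 71900 × cos²(65°) = 71900 × 0.1786 = 12840 km².
True area of forest reserve: 150000 × cos²(16.5°) = 150000 × 0.9193 = 137900 km².
Ratio = 12840 / 137900 ≈ 0.0931.

0.0931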